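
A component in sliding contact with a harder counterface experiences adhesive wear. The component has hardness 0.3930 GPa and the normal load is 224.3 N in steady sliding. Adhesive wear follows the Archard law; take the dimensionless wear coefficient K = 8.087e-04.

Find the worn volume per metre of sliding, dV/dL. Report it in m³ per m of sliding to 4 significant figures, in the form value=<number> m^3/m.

Every step runs at exact precision. Intermediate values are printed rounded, and rounded just once to four significant figures.
Hardness H = 0.3930 GPa = 3.930e+08 Pa.
As SI base values: W = 224.3 N, H = 3.930e+08 Pa, K = 8.087e-04.
Wear rate dV/dL = K·W/H (no L dependence): 8.087e-04 · 224.3 / 3.930e+08 = 4.616e-10 m³/m.

value=4.616e-10 m^3/m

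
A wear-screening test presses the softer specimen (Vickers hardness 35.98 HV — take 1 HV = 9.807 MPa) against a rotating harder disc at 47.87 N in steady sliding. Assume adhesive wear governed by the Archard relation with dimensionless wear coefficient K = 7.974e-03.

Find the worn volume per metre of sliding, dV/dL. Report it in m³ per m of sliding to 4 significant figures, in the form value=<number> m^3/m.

The computation carries full precision — intermediates are displayed rounded, and rounded just once to four significant figures.
Hardness H = 35.98 HV × 9.807 MPa/HV = 352.9 MPa = 3.529e+08 Pa.
Collected in SI base units: W = 47.87 N, H = 3.529e+08 Pa, K = 7.974e-03.
Volumetric rate dV/dL = K·W/H (independent of L): 7.974e-03 · 47.87 / 3.529e+08 = 1.082e-09 m³/m.

value=1.082e-09 m^3/m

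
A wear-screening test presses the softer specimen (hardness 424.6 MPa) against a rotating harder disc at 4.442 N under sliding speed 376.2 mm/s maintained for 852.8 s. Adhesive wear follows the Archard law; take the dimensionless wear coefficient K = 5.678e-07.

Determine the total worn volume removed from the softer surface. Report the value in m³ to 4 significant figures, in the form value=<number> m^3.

Intermediates appear rounded. The algebra runs at full float precision — rounded just once: 4 significant figures.
Sliding speed v = 376.2 mm/s = 0.3762 m/s. Sliding distance L = v·t = 0.3762 m/s × 852.8 s = 320.8 m.
Hardness H = 424.6 MPa = 4.246e+08 Pa.
Restated in SI base units: W = 4.442 N, H = 4.246e+08 Pa, K = 5.678e-07.
Archard relation: V = K·W·L/H = 5.678e-07 · 4.442 · 320.8 / 4.246e+08 = 1.906e-12 m³.

value=1.906e-12 m^3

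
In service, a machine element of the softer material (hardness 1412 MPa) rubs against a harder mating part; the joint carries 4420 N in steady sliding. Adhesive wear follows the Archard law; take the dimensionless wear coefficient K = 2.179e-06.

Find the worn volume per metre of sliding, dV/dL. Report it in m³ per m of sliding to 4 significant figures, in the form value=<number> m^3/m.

The intermediates are shown rounded — every step holds exact precision, and a lone final rounding: 4 significant figures.
Hardness H = 1412 MPa = 1.412e+09 Pa.
Working in SI base units: W = 4420 N, H = 1.412e+09 Pa, K = 2.179e-06.
The wear rate dV/dL = K·W/H, so: 2.179e-06 · 4420 / 1.412e+09 = 6.821e-12 m³/m.

value=6.821e-12 m^3/m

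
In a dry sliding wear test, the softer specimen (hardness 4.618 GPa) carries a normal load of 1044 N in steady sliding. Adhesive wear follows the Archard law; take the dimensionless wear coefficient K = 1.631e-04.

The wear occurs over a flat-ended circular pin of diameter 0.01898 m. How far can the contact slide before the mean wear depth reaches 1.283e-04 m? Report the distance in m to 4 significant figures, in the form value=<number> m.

The intermediates appear rounded; the computation keeps exact precision. Rounded just once, at 4 significant figures.
Convert: Hardness H = 4.618 GPa = 4.618e+09 Pa.
Convert: Contact area A = π·d²/4 = π·(0.01898 m)²/4 = 2.829e-04 m².
Working in SI base units: W = 1044 N, H = 4.618e+09 Pa, K = 1.631e-04.
Wearable volume V_lim = h_lim·A = 1.283e-04 · 2.829e-04 = 3.630e-08 m³.
Life L = V_lim·H/(K·W) = 3.630e-08 · 4.618e+09 / (1.631e-04 · 1044) = 984.5 m.

value=984.5 m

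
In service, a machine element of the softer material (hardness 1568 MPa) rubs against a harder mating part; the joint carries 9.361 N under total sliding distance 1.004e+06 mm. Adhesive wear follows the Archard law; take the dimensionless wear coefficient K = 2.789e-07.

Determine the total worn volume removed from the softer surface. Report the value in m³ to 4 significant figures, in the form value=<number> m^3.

Intermediates appear rounded, and all working math runs at full precision — a lone final rounding to four significant figures.
Path length L = 1.004e+06 mm = 1004 m.
Hardness H = 1568 MPa = 1.568e+09 Pa.
Collected in SI base units: W = 9.361 N, H = 1.568e+09 Pa, K = 2.789e-07.
Archard relation: V = K·W·L/H = 2.789e-07 · 9.361 · 1004 / 1.568e+09 = 1.672e-12 m³.

value=1.672e-12 m^3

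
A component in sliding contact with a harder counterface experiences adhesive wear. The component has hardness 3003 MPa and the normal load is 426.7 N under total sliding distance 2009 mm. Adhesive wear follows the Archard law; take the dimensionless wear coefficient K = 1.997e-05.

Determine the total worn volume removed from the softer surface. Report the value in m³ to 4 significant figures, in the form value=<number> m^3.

value=5.701e-12 m^3

Quoted intermediates are rounded; all working math maintains exact precision, and one final rounding: four significant digits.
Convert: Sliding distance L = 2009 mm = 2.009 m.
Convert: Hardness H = 3003 MPa = 3.003e+09 Pa.
SI base units throughout: W = 426.7 N, H = 3.003e+09 Pa, K = 1.997e-05.
Worn volume V = K·W·L/H = 1.997e-05 · 426.7 · 2.009 / 3.003e+09 = 5.701e-12 m³.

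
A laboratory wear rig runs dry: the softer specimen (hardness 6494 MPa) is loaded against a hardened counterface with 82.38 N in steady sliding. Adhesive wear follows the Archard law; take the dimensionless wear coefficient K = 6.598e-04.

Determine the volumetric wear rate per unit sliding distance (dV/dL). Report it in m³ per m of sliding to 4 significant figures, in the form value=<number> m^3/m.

The intermediates are displayed rounded — all working math runs at full precision — one last rounding: 4 significant figures.
Hardness H = 6494 MPa = 6.494e+09 Pa.
In SI base units, W = 82.38 N, H = 6.494e+09 Pa, K = 6.598e-04.
The wear rate dV/dL = K·W/H, per unit distance: 6.598e-04 · 82.38 / 6.494e+09 = 8.370e-12 m³/m.

value=8.370e-12 m^3/m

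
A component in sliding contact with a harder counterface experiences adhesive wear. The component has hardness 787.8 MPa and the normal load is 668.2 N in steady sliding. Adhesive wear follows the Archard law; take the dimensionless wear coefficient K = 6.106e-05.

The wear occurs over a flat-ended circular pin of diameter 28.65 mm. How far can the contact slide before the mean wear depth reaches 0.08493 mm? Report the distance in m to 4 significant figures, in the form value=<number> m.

Intermediates are printed rounded — all working math holds exact precision; a lone final rounding, at 4 significant figures.
Hardness H = 787.8 MPa = 7.878e+08 Pa.
Pin diameter d = 28.65 mm = 0.02865 m. Contact area A = π·d²/4 = π·(0.02865 m)²/4 = 6.447e-04 m².
Depth limit h_lim = 0.08493 mm = 8.493e-05 m.
In SI base units, W = 668.2 N, H = 7.878e+08 Pa, K = 6.106e-05.
Wearable volume V_lim = h_lim·A = 8.493e-05 · 6.447e-04 = 5.475e-08 m³.
Sliding life L = V_lim·H/(K·W) = 5.475e-08 · 7.878e+08 / (6.106e-05 · 668.2) = 1057 m.

value=1057 m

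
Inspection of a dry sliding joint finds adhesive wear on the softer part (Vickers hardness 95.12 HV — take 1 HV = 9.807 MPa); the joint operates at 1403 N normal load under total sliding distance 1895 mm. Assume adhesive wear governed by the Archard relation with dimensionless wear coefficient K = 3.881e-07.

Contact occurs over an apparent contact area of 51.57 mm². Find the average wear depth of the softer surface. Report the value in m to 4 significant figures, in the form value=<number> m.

value=2.145e-08 m

Intermediates are shown rounded — every step keeps full float precision. Rounded once at the end to four significant digits.
Total distance L = 1895 mm = 1.895 m.
Hardness H = 95.12 HV × 9.807 MPa/HV = 932.8 MPa = 9.328e+08 Pa.
Contact area A = 51.57 mm² = 5.157e-05 m².
In SI base units, W = 1403 N, H = 9.328e+08 Pa, K = 3.881e-07.
Archard volume V = K·W·L/H = 3.881e-07 · 1403 · 1.895 / 9.328e+08 = 1.106e-12 m³.
Depth h = V/A = 1.106e-12 / 5.157e-05 = 2.145e-08 m.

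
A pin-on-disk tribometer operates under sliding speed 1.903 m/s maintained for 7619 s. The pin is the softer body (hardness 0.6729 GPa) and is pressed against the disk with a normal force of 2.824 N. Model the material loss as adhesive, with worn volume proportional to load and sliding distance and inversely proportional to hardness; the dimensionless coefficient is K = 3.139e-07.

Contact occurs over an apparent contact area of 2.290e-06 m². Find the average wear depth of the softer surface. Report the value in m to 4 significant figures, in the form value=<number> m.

All working math keeps full precision; shown intermediates are rounded; one final rounding to 4 significant figures.
Distance covered L = v·t = 1.903 m/s × 7619 s = 1.450e+04 m.
Hardness H = 0.6729 GPa = 6.729e+08 Pa.
As SI base values: W = 2.824 N, H = 6.729e+08 Pa, K = 3.139e-07.
Volume removed: V = K·W·L/H = 3.139e-07 · 2.824 · 1.450e+04 / 6.729e+08 = 1.910e-11 m³.
Depth h = V/A = 1.910e-11 / 2.290e-06 = 8.341e-06 m.

value=8.341e-06 m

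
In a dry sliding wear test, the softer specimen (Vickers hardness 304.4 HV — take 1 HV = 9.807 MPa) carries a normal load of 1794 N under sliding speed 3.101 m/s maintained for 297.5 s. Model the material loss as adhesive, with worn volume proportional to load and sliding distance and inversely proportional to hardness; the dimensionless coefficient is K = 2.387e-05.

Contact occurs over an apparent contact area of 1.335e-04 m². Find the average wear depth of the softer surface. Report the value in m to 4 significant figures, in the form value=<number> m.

value=9.913e-05 m

The intermediates appear rounded; each operation keeps full float precision, and a lone final rounding, at 4 significant digits.
Convert: Total distance L = v·t = 3.101 m/s × 297.5 s = 922.5 m.
Convert: Hardness H = 304.4 HV × 9.807 MPa/HV = 2985 MPa = 2.985e+09 Pa.
Expressed in SI base units: W = 1794 N, H = 2.985e+09 Pa, K = 2.387e-05.
Volume removed: V = K·W·L/H = 2.387e-05 · 1794 · 922.5 / 2.985e+09 = 1.323e-08 m³.
Mean wear depth h = V/A = 1.323e-08 / 1.335e-04 = 9.913e-05 m.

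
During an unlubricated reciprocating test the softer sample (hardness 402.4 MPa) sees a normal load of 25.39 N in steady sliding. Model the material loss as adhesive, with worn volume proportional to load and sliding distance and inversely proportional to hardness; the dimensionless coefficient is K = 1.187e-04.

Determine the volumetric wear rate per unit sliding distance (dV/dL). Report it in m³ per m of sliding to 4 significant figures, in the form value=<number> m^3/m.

value=7.490e-12 m^3/m

Each operation carries full precision; intermediate values are printed rounded, and one final rounding to 4 significant figures.
Hardness H = 402.4 MPa = 4.024e+08 Pa.
Restated in SI base units: W = 25.39 N, H = 4.024e+08 Pa, K = 1.187e-04.
The wear rate dV/dL = K·W/H (independent of L): 1.187e-04 · 25.39 / 4.024e+08 = 7.490e-12 m³/m.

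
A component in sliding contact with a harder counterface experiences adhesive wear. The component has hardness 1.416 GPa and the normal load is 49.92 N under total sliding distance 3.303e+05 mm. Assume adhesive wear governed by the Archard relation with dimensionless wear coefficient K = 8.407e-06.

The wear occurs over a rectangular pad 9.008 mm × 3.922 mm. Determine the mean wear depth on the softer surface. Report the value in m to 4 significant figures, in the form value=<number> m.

value=2.771e-06 m

Each operation runs at full float precision. The intermediates are displayed rounded; a lone final rounding: 4 significant figures.
Convert: The distance L = 3.303e+05 mm = 330.3 m.
Convert: Hardness H = 1.416 GPa = 1.416e+09 Pa.
Convert: Pad sides 9.008 mm × 3.922 mm = 0.009008 m × 0.003922 m. Contact area A = 0.009008 m × 0.003922 m = 3.533e-05 m².
Collected in SI base units: W = 49.92 N, H = 1.416e+09 Pa, K = 8.407e-06.
Apply Archard: V = K·W·L/H = 8.407e-06 · 49.92 · 330.3 / 1.416e+09 = 9.790e-11 m³.
Depth of wear h = V/A = 9.790e-11 / 3.533e-05 = 2.771e-06 m.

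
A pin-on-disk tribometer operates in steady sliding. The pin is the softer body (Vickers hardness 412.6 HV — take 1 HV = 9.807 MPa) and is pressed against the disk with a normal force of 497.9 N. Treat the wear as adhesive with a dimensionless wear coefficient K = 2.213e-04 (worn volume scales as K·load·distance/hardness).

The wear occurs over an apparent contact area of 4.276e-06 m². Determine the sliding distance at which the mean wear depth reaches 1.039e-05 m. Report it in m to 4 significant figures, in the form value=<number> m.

Each operation maintains full float precision; intermediates are printed rounded. Rounded once at the end, at 4 significant digits.
Hardness H = 412.6 HV × 9.807 MPa/HV = 4046 MPa = 4.046e+09 Pa.
Working in SI base units: W = 497.9 N, H = 4.046e+09 Pa, K = 2.213e-04.
Allowed volume V_lim = h_lim·A = 1.039e-05 · 4.276e-06 = 4.443e-11 m³.
So the life L = V_lim·H/(K·W) = 4.443e-11 · 4.046e+09 / (2.213e-04 · 497.9) = 1.632 m.

value=1.632 m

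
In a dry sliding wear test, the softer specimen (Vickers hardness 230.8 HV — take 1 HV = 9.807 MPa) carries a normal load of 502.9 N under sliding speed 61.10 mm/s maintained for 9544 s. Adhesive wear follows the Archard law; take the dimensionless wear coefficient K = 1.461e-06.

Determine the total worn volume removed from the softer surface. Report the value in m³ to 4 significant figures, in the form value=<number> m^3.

value=1.893e-10 m^3

The intermediates appear rounded. All arithmetic carries full precision, and a single final rounding, at 4 significant digits.
Sliding speed v = 61.10 mm/s = 0.06110 m/s. Distance L = v·t = 0.06110 m/s × 9544 s = 583.1 m.
Hardness H = 230.8 HV × 9.807 MPa/HV = 2263 MPa = 2.263e+09 Pa.
Working in SI base units: W = 502.9 N, H = 2.263e+09 Pa, K = 1.461e-06.
Wear volume V = K·W·L/H = 1.461e-06 · 502.9 · 583.1 / 2.263e+09 = 1.893e-10 m³.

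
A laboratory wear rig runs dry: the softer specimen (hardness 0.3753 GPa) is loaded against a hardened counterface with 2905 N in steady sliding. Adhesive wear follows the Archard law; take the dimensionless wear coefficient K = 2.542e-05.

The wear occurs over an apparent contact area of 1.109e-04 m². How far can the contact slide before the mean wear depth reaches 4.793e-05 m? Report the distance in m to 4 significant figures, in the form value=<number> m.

value=27.01 m

Every step carries exact precision. Displayed values are rounded — one final rounding, at four significant digits.
Hardness H = 0.3753 GPa = 3.753e+08 Pa.
Collected in SI base units: W = 2905 N, H = 3.753e+08 Pa, K = 2.542e-05.
Wearable volume V_lim = h_lim·A = 4.793e-05 · 1.109e-04 = 5.315e-09 m³.
Life L = V_lim·H/(K·W) = 5.315e-09 · 3.753e+08 / (2.542e-05 · 2905) = 27.01 m.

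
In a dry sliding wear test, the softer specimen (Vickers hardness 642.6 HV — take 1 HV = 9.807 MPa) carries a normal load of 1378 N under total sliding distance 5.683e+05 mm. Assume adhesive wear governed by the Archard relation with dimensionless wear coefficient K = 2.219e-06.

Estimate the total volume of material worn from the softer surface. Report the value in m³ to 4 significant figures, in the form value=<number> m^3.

value=2.757e-10 m^3

All arithmetic carries full float precision. Intermediate values are displayed rounded; a lone final rounding, at 4 significant digits.
The distance L = 5.683e+05 mm = 568.3 m.
Hardness H = 642.6 HV × 9.807 MPa/HV = 6302 MPa = 6.302e+09 Pa.
As SI base values: W = 1378 N, H = 6.302e+09 Pa, K = 2.219e-06.
The Archard volume V = K·W·L/H = 2.219e-06 · 1378 · 568.3 / 6.302e+09 = 2.757e-10 m³.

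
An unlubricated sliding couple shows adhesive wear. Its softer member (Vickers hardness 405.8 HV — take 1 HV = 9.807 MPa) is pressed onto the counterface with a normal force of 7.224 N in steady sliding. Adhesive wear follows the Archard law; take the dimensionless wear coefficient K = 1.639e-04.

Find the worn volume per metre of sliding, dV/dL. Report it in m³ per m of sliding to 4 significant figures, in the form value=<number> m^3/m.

value=2.975e-13 m^3/m

Intermediate values are printed rounded, and all arithmetic carries full float precision — one last rounding: four significant digits.
Hardness H = 405.8 HV × 9.807 MPa/HV = 3980 MPa = 3.980e+09 Pa.
Working in SI base units: W = 7.224 N, H = 3.980e+09 Pa, K = 1.639e-04.
Rate of wear dV/dL = K·W/H (no L dependence): 1.639e-04 · 7.224 / 3.980e+09 = 2.975e-13 m³/m.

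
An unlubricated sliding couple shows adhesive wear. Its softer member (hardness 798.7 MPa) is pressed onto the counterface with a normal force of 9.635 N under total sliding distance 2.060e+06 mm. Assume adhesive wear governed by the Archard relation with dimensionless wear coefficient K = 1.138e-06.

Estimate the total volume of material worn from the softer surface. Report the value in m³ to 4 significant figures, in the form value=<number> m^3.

The algebra runs at exact precision; shown intermediates are rounded; rounded once at the end, at 4 significant digits.
Convert: Total distance L = 2.060e+06 mm = 2060 m.
Convert: Hardness H = 798.7 MPa = 7.987e+08 Pa.
Collected in SI base units: W = 9.635 N, H = 7.987e+08 Pa, K = 1.138e-06.
Worn volume V = K·W·L/H = 1.138e-06 · 9.635 · 2060 / 7.987e+08 = 2.828e-11 m³.

value=2.828e-11 m^3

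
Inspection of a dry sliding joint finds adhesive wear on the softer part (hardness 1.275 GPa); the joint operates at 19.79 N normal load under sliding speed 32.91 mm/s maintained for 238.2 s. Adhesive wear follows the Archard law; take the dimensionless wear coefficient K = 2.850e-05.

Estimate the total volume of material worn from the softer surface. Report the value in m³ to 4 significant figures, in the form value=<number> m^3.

The intermediates are shown rounded — the algebra runs at full precision, and one final rounding to four significant digits.
Convert: Sliding speed v = 32.91 mm/s = 0.03291 m/s. Distance L = v·t = 0.03291 m/s × 238.2 s = 7.839 m.
Convert: Hardness H = 1.275 GPa = 1.275e+09 Pa.
In SI base units: W = 19.79 N, H = 1.275e+09 Pa, K = 2.850e-05.
Worn volume V = K·W·L/H = 2.850e-05 · 19.79 · 7.839 / 1.275e+09 = 3.468e-12 m³.

value=3.468e-12 m^3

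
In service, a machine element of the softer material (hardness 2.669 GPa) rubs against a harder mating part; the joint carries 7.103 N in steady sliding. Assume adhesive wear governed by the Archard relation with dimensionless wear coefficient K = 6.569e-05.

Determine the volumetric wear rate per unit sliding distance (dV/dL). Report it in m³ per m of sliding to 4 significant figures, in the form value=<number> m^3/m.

value=1.748e-13 m^3/m

Intermediate values are displayed rounded, and every step keeps full float precision — rounded just once: four significant figures.
Hardness H = 2.669 GPa = 2.669e+09 Pa.
Collected in SI base units: W = 7.103 N, H = 2.669e+09 Pa, K = 6.569e-05.
Sliding wear rate dV/dL = K·W/H: 6.569e-05 · 7.103 / 2.669e+09 = 1.748e-13 m³/m.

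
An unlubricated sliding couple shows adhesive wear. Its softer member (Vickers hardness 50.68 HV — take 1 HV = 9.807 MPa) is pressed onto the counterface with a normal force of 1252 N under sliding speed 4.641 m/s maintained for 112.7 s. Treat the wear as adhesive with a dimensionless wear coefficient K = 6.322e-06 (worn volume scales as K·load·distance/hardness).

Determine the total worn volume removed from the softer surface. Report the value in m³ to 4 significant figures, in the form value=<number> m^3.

value=8.330e-09 m^3

The algebra holds full float precision. Intermediates are shown rounded — rounded just once to four significant figures.
Distance L = v·t = 4.641 m/s × 112.7 s = 523.0 m.
Hardness H = 50.68 HV × 9.807 MPa/HV = 497.0 MPa = 4.970e+08 Pa.
In SI base units: W = 1252 N, H = 4.970e+08 Pa, K = 6.322e-06.
Worn volume V = K·W·L/H = 6.322e-06 · 1252 · 523.0 / 4.970e+08 = 8.330e-09 m³.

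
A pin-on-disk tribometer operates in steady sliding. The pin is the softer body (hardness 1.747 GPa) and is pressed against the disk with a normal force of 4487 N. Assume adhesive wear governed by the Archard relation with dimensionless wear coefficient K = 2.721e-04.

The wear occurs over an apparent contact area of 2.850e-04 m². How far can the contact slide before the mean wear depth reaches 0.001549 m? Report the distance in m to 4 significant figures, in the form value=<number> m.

Intermediate values are displayed rounded — all working math keeps full float precision; a lone final rounding to 4 significant figures.
Convert: Hardness H = 1.747 GPa = 1.747e+09 Pa.
Working in SI base units: W = 4487 N, H = 1.747e+09 Pa, K = 2.721e-04.
Allowed volume V_lim = h_lim·A = 0.001549 · 2.850e-04 = 4.415e-07 m³.
Inverting, life L = V_lim·H/(K·W) = 4.415e-07 · 1.747e+09 / (2.721e-04 · 4487) = 631.7 m.

value=631.7 m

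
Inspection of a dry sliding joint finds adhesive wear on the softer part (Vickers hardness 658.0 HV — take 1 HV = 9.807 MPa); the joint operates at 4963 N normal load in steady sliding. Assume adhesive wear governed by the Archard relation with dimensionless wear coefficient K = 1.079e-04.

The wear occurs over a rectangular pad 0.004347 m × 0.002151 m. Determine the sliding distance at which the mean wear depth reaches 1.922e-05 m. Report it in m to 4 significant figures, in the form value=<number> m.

value=2.166 m

Intermediates appear rounded; each operation maintains full precision. Rounded once at the end, at 4 significant figures.
Convert: Hardness H = 658.0 HV × 9.807 MPa/HV = 6453 MPa = 6.453e+09 Pa.
Convert: Contact area A = 0.004347 m × 0.002151 m = 9.350e-06 m².
Expressed in SI base units: W = 4963 N, H = 6.453e+09 Pa, K = 1.079e-04.
At the depth limit, V_lim = h_lim·A = 1.922e-05 · 9.350e-06 = 1.797e-10 m³.
Sliding life L = V_lim·H/(K·W) = 1.797e-10 · 6.453e+09 / (1.079e-04 · 4963) = 2.166 m.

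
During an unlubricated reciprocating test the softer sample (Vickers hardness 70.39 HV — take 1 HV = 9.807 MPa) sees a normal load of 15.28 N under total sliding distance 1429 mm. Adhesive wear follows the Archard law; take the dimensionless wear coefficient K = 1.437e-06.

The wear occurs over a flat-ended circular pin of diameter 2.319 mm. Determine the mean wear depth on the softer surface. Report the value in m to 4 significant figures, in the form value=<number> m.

Each operation holds exact precision; shown intermediates are rounded, and a lone final rounding to 4 significant digits.
Distance covered L = 1429 mm = 1.429 m.
Hardness H = 70.39 HV × 9.807 MPa/HV = 690.3 MPa = 6.903e+08 Pa.
Pin diameter d = 2.319 mm = 0.002319 m. Contact area A = π·d²/4 = π·(0.002319 m)²/4 = 4.224e-06 m².
Collected in SI base units: W = 15.28 N, H = 6.903e+08 Pa, K = 1.437e-06.
Volume removed: V = K·W·L/H = 1.437e-06 · 15.28 · 1.429 / 6.903e+08 = 4.545e-14 m³.
Depth h = V/A = 4.545e-14 / 4.224e-06 = 1.076e-08 m.

value=1.076e-08 m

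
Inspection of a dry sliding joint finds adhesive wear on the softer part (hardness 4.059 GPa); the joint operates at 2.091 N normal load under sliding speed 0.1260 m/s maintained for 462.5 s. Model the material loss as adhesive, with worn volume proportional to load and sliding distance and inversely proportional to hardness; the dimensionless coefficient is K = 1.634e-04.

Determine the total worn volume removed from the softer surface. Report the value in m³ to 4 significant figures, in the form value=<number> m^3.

value=4.905e-12 m^3

The algebra keeps full float precision; the intermediates are printed rounded — rounded once at the end to four significant digits.
Convert: The distance L = v·t = 0.1260 m/s × 462.5 s = 58.27 m.
Convert: Hardness H = 4.059 GPa = 4.059e+09 Pa.
Expressed in SI base units: W = 2.091 N, H = 4.059e+09 Pa, K = 1.634e-04.
Apply Archard: V = K·W·L/H = 1.634e-04 · 2.091 · 58.27 / 4.059e+09 = 4.905e-12 m³.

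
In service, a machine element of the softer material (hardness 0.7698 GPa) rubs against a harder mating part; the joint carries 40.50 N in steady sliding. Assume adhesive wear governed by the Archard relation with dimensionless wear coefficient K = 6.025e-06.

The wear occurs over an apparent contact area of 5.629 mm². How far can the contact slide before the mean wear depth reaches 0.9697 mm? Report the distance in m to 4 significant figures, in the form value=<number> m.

value=1.722e+04 m

Intermediates are displayed rounded — all arithmetic holds full float precision. Rounded once at the end to 4 significant figures.
Hardness H = 0.7698 GPa = 7.698e+08 Pa.
Contact area A = 5.629 mm² = 5.629e-06 m².
Depth limit h_lim = 0.9697 mm = 9.697e-04 m.
Restated in SI base units: W = 40.50 N, H = 7.698e+08 Pa, K = 6.025e-06.
Limit volume V_lim = h_lim·A = 9.697e-04 · 5.629e-06 = 5.458e-09 m³.
Life L = V_lim·H/(K·W) = 5.458e-09 · 7.698e+08 / (6.025e-06 · 40.50) = 1.722e+04 m.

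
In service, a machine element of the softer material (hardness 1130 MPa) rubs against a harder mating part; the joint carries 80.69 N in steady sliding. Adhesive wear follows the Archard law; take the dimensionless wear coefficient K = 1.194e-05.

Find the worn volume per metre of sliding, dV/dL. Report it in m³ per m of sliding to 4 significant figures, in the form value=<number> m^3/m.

value=8.526e-13 m^3/m

The intermediates are shown rounded, and all working math runs at full precision — a lone final rounding, at 4 significant digits.
Hardness H = 1130 MPa = 1.130e+09 Pa.
Collected in SI base units: W = 80.69 N, H = 1.130e+09 Pa, K = 1.194e-05.
The wear rate dV/dL = K·W/H: 1.194e-05 · 80.69 / 1.130e+09 = 8.526e-13 m³/m.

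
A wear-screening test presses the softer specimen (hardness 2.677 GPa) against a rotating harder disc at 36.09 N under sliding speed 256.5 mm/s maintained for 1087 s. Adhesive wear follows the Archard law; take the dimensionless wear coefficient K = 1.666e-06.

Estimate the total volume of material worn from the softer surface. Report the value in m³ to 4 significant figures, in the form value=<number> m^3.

Intermediates are displayed rounded; all arithmetic maintains full precision — rounded once at the end: four significant figures.
Convert: Sliding speed v = 256.5 mm/s = 0.2565 m/s. The distance L = v·t = 0.2565 m/s × 1087 s = 278.8 m.
Convert: Hardness H = 2.677 GPa = 2.677e+09 Pa.
Expressed in SI base units: W = 36.09 N, H = 2.677e+09 Pa, K = 1.666e-06.
The Archard volume V = K·W·L/H = 1.666e-06 · 36.09 · 278.8 / 2.677e+09 = 6.262e-12 m³.

value=6.262e-12 m^3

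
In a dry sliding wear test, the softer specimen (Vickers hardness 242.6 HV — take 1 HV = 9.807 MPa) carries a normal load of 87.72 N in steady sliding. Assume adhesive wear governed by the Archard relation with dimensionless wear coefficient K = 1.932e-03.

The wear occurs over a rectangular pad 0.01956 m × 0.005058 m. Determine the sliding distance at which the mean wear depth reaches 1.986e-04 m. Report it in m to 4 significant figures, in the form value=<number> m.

value=275.8 m

Each operation carries full float precision, and the intermediates are displayed rounded. Rounded once at the end to four significant figures.
Hardness H = 242.6 HV × 9.807 MPa/HV = 2379 MPa = 2.379e+09 Pa.
Contact area A = 0.01956 m × 0.005058 m = 9.893e-05 m².
As SI base values: W = 87.72 N, H = 2.379e+09 Pa, K = 1.932e-03.
At the depth limit, V_lim = h_lim·A = 1.986e-04 · 9.893e-05 = 1.965e-08 m³.
So the life L = V_lim·H/(K·W) = 1.965e-08 · 2.379e+09 / (1.932e-03 · 87.72) = 275.8 m.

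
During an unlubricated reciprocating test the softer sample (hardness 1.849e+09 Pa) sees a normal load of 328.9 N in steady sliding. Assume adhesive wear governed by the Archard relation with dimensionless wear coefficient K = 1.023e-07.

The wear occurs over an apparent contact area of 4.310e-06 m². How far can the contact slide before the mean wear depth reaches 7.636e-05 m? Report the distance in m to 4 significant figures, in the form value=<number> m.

value=1.809e+04 m

Each operation holds exact precision — shown intermediates are rounded; one final rounding: four significant digits.
Collected in SI base units: W = 328.9 N, H = 1.849e+09 Pa, K = 1.023e-07.
Limit volume V_lim = h_lim·A = 7.636e-05 · 4.310e-06 = 3.291e-10 m³.
Sliding life L = V_lim·H/(K·W) = 3.291e-10 · 1.849e+09 / (1.023e-07 · 328.9) = 1.809e+04 m.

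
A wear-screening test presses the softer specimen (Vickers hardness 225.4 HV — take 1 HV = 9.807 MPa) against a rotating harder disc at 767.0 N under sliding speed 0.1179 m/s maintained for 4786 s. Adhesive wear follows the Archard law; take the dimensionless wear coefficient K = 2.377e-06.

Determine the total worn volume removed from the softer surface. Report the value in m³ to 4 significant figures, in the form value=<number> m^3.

All working math carries full precision, and displayed values are rounded, and rounded just once: 4 significant digits.
The distance L = v·t = 0.1179 m/s × 4786 s = 564.3 m.
Hardness H = 225.4 HV × 9.807 MPa/HV = 2210 MPa = 2.210e+09 Pa.
As SI base values: W = 767.0 N, H = 2.210e+09 Pa, K = 2.377e-06.
Archard volume V = K·W·L/H = 2.377e-06 · 767.0 · 564.3 / 2.210e+09 = 4.654e-10 m³.

value=4.654e-10 m^3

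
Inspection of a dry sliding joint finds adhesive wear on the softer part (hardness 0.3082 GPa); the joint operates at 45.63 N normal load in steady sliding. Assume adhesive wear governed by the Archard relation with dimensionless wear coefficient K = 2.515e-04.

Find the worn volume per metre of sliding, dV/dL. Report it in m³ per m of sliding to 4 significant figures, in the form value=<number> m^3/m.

Intermediate values are shown rounded. The computation carries full precision. Rounded just once to 4 significant figures.
Convert: Hardness H = 0.3082 GPa = 3.082e+08 Pa.
In SI base units: W = 45.63 N, H = 3.082e+08 Pa, K = 2.515e-04.
The wear rate dV/dL = K·W/H: 2.515e-04 · 45.63 / 3.082e+08 = 3.724e-11 m³/m.

value=3.724e-11 m^3/m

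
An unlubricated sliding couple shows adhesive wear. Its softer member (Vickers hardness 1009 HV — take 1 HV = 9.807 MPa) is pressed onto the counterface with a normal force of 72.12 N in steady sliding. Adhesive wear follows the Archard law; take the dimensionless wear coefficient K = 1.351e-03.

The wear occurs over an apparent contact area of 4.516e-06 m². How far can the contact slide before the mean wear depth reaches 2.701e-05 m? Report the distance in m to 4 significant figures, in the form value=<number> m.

value=12.39 m

Intermediates are displayed rounded, and every step keeps full precision — one final rounding to 4 significant digits.
Hardness H = 1009 HV × 9.807 MPa/HV = 9895 MPa = 9.895e+09 Pa.
Expressed in SI base units: W = 72.12 N, H = 9.895e+09 Pa, K = 1.351e-03.
Limit volume V_lim = h_lim·A = 2.701e-05 · 4.516e-06 = 1.220e-10 m³.
So the life L = V_lim·H/(K·W) = 1.220e-10 · 9.895e+09 / (1.351e-03 · 72.12) = 12.39 m.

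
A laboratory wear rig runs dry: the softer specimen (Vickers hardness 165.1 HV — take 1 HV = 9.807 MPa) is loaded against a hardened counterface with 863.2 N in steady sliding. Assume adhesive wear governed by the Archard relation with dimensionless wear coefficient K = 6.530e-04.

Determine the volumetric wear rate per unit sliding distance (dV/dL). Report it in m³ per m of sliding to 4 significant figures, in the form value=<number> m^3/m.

value=3.481e-10 m^3/m

Intermediates are shown rounded. Each operation carries full precision; one last rounding to 4 significant figures.
Convert: Hardness H = 165.1 HV × 9.807 MPa/HV = 1619 MPa = 1.619e+09 Pa.
SI base units throughout: W = 863.2 N, H = 1.619e+09 Pa, K = 6.530e-04.
The wear rate dV/dL = K·W/H — distance-free: 6.530e-04 · 863.2 / 1.619e+09 = 3.481e-10 m³/m.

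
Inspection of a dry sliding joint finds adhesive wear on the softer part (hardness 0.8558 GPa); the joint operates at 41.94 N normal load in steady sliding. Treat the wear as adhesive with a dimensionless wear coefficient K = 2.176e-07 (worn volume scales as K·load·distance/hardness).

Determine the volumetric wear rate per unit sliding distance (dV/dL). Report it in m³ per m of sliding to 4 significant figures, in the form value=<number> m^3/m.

value=1.066e-14 m^3/m

All arithmetic keeps full precision. Quoted intermediates are rounded, and one last rounding: 4 significant digits.
Convert: Hardness H = 0.8558 GPa = 8.558e+08 Pa.
As SI base values: W = 41.94 N, H = 8.558e+08 Pa, K = 2.176e-07.
The wear rate dV/dL = K·W/H: 2.176e-07 · 41.94 / 8.558e+08 = 1.066e-14 m³/m.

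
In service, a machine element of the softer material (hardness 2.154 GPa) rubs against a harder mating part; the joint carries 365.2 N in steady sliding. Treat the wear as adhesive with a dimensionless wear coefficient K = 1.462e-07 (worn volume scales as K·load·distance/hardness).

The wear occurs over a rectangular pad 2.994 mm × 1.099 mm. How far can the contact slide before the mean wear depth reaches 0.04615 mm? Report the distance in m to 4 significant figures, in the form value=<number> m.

The intermediates are displayed rounded, and the algebra maintains exact precision — rounded just once: four significant digits.
Convert: Hardness H = 2.154 GPa = 2.154e+09 Pa.
Convert: Pad sides 2.994 mm × 1.099 mm = 0.002994 m × 0.001099 m. Contact area A = 0.002994 m × 0.001099 m = 3.290e-06 m².
Convert: Depth limit h_lim = 0.04615 mm = 4.615e-05 m.
In SI base units: W = 365.2 N, H = 2.154e+09 Pa, K = 1.462e-07.
Permissible volume V_lim = h_lim·A = 4.615e-05 · 3.290e-06 = 1.519e-10 m³.
Inverting, life L = V_lim·H/(K·W) = 1.519e-10 · 2.154e+09 / (1.462e-07 · 365.2) = 6126 m.

value=6126 m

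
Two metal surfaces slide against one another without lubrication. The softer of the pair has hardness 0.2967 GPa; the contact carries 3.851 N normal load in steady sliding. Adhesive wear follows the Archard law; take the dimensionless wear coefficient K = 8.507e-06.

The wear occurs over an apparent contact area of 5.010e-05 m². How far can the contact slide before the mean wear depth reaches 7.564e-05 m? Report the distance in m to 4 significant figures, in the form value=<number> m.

The computation carries full float precision — intermediates appear rounded; rounded just once to four significant figures.
Convert: Hardness H = 0.2967 GPa = 2.967e+08 Pa.
In SI base units: W = 3.851 N, H = 2.967e+08 Pa, K = 8.507e-06.
At the depth limit, V_lim = h_lim·A = 7.564e-05 · 5.010e-05 = 3.790e-09 m³.
So the life L = V_lim·H/(K·W) = 3.790e-09 · 2.967e+08 / (8.507e-06 · 3.851) = 3.432e+04 m.

value=3.432e+04 m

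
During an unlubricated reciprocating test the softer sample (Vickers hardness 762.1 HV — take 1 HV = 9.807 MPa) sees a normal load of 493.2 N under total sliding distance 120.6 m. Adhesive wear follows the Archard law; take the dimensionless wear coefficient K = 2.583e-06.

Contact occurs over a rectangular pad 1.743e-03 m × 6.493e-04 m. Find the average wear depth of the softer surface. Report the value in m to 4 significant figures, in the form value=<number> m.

value=1.816e-05 m

Intermediate values are printed rounded. The computation holds full precision — a lone final rounding, at four significant digits.
Hardness H = 762.1 HV × 9.807 MPa/HV = 7474 MPa = 7.474e+09 Pa.
Contact area A = 1.743e-03 m × 6.493e-04 m = 1.132e-06 m².
SI base units throughout: W = 493.2 N, H = 7.474e+09 Pa, K = 2.583e-06.
Apply Archard: V = K·W·L/H = 2.583e-06 · 493.2 · 120.6 / 7.474e+09 = 2.056e-11 m³.
Average depth h = V/A = 2.056e-11 / 1.132e-06 = 1.816e-05 m.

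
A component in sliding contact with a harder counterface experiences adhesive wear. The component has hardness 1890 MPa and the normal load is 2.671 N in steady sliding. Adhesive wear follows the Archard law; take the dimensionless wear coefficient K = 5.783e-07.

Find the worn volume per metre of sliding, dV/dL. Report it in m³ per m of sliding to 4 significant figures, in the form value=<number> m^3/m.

The intermediates appear rounded — each operation holds full float precision, and a single final rounding to four significant digits.
Convert: Hardness H = 1890 MPa = 1.890e+09 Pa.
In SI base units, W = 2.671 N, H = 1.890e+09 Pa, K = 5.783e-07.
Wear rate dV/dL = K·W/H — distance-free: 5.783e-07 · 2.671 / 1.890e+09 = 8.173e-16 m³/m.

value=8.173e-16 m^3/m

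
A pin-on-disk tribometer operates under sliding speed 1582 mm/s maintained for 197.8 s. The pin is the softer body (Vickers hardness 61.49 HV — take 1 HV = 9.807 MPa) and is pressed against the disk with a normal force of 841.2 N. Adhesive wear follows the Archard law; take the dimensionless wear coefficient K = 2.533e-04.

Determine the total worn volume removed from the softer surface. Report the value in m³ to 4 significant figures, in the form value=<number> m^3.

value=1.106e-07 m^3

Each operation carries full float precision, and intermediates appear rounded — rounded just once, at 4 significant digits.
Sliding speed v = 1582 mm/s = 1.582 m/s. Distance covered L = v·t = 1.582 m/s × 197.8 s = 312.9 m.
Hardness H = 61.49 HV × 9.807 MPa/HV = 603.0 MPa = 6.030e+08 Pa.
Collected in SI base units: W = 841.2 N, H = 6.030e+08 Pa, K = 2.533e-04.
Wear volume V = K·W·L/H = 2.533e-04 · 841.2 · 312.9 / 6.030e+08 = 1.106e-07 m³.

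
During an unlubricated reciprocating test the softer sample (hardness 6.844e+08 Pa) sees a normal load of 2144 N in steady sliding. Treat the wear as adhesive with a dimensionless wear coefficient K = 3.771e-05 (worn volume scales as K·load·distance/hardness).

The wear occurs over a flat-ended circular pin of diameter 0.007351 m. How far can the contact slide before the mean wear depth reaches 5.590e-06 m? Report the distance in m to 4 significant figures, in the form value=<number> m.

Intermediate values are shown rounded. Every step maintains exact precision. Rounded once at the end, at 4 significant figures.
Convert: Contact area A = π·d²/4 = π·(0.007351 m)²/4 = 4.244e-05 m².
Working in SI base units: W = 2144 N, H = 6.844e+08 Pa, K = 3.771e-05.
At the depth limit, V_lim = h_lim·A = 5.590e-06 · 4.244e-05 = 2.372e-10 m³.
Inverting, life L = V_lim·H/(K·W) = 2.372e-10 · 6.844e+08 / (3.771e-05 · 2144) = 2.008 m.

value=2.008 m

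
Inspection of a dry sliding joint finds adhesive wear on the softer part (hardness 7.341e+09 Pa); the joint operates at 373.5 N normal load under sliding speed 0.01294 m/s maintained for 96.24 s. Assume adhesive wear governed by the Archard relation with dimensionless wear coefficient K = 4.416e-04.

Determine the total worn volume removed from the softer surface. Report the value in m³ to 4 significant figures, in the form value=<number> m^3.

Intermediates are shown rounded. Each operation holds full float precision, and a lone final rounding, at 4 significant figures.
Distance covered L = v·t = 0.01294 m/s × 96.24 s = 1.245 m.
Restated in SI base units: W = 373.5 N, H = 7.341e+09 Pa, K = 4.416e-04.
Wear volume V = K·W·L/H = 4.416e-04 · 373.5 · 1.245 / 7.341e+09 = 2.798e-11 m³.

value=2.798e-11 m^3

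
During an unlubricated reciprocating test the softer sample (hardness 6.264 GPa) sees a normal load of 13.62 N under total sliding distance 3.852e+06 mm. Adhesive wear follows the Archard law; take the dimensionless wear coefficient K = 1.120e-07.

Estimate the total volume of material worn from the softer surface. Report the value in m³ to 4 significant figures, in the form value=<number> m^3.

value=9.381e-13 m^3

Intermediates are printed rounded, and the computation runs at exact precision, and rounded once at the end, at four significant figures.
Convert: Path length L = 3.852e+06 mm = 3852 m.
Convert: Hardness H = 6.264 GPa = 6.264e+09 Pa.
SI base units throughout: W = 13.62 N, H = 6.264e+09 Pa, K = 1.120e-07.
Apply Archard: V = K·W·L/H = 1.120e-07 · 13.62 · 3852 / 6.264e+09 = 9.381e-13 m³.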